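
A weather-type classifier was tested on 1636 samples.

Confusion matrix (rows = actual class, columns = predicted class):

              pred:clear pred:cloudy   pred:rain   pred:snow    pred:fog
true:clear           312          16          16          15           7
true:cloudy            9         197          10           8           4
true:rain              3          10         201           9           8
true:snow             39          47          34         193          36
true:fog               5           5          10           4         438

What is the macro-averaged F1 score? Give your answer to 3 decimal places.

Per-class F1 score (2·TP/(2·TP+FP+FN)):
  clear: TP=312, FP=9+3+39+5=56, FN=16+16+15+7=54 → 624/734 = 0.8501
  cloudy: TP=197, FP=16+10+47+5=78, FN=9+10+8+4=31 → 394/503 = 0.7833
  rain: TP=201, FP=16+10+34+10=70, FN=3+10+9+8=30 → 402/502 = 0.8008
  snow: TP=193, FP=15+8+9+4=36, FN=39+47+34+36=156 → 386/578 = 0.6678
  fog: TP=438, FP=7+4+8+36=55, FN=5+5+10+4=24 → 876/955 = 0.9173
Macro-F1 score = mean = (0.8501 + 0.7833 + 0.8008 + 0.6678 + 0.9173) / 5 = 0.804

0.804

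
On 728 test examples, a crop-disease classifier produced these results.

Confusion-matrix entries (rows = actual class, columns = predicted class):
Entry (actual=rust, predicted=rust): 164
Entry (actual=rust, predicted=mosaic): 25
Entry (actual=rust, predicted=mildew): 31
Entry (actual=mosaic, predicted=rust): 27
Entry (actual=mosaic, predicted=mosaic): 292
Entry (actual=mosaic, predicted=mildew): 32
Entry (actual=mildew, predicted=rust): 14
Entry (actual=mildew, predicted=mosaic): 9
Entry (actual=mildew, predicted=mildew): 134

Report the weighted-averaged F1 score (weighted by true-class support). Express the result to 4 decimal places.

Per-class F1 score (2·TP/(2·TP+FP+FN)):
  rust: TP=164, FP=27+14=41, FN=25+31=56 → 328/425 = 0.77176
  mosaic: TP=292, FP=25+9=34, FN=27+32=59 → 584/677 = 0.86263
  mildew: TP=134, FP=31+32=63, FN=14+9=23 → 268/354 = 0.75706
Weighted-F1 score = Σ (supportᵢ/N)·F1 scoreᵢ with N=728: (220/728)·0.77176 + (351/728)·0.86263 + (157/728)·0.75706 = 0.8124

0.8124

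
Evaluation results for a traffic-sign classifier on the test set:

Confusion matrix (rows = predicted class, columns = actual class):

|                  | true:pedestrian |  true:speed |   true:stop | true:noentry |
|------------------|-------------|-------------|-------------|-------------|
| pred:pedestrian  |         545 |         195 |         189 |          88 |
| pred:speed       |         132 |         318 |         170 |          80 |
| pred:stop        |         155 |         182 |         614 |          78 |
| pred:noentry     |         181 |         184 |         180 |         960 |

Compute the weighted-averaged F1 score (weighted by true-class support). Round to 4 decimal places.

0.5648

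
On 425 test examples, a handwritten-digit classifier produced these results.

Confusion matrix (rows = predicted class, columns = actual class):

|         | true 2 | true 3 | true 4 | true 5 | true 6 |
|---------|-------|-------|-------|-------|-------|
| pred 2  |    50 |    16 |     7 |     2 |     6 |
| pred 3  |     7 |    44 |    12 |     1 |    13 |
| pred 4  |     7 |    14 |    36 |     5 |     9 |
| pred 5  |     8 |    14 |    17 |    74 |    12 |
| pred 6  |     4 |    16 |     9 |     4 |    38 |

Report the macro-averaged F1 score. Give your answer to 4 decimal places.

Per-class F1 score (2·TP/(2·TP+FP+FN)):
  2: TP=50, FP=16+7+2+6=31, FN=7+7+8+4=26 → 100/157 = 0.63694
  3: TP=44, FP=7+12+1+13=33, FN=16+14+14+16=60 → 88/181 = 0.48619
  4: TP=36, FP=7+14+5+9=35, FN=7+12+17+9=45 → 72/152 = 0.47368
  5: TP=74, FP=8+14+17+12=51, FN=2+1+5+4=12 → 148/211 = 0.70142
  6: TP=38, FP=4+16+9+4=33, FN=6+13+9+12=40 → 76/149 = 0.51007
Macro-F1 score = mean = (0.63694 + 0.48619 + 0.47368 + 0.70142 + 0.51007) / 5 = 0.5617

0.5617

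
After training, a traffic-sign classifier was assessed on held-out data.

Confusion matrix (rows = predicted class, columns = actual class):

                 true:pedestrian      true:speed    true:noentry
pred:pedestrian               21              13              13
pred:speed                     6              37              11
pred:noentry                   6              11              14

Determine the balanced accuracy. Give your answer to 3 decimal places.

Balanced accuracy = mean of per-class recall.
  pedestrian: recall = 21/33 = 0.6364
  speed: recall = 37/61 = 0.6066
  noentry: recall = 14/38 = 0.3684
Mean = (0.6364 + 0.6066 + 0.3684) / 3 = 0.537

0.537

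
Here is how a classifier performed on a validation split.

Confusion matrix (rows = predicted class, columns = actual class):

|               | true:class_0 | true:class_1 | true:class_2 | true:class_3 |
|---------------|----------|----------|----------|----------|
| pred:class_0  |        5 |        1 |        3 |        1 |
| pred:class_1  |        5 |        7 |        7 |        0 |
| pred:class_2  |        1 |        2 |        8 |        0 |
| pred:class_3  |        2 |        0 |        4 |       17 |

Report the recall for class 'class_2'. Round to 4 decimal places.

0.3636

One-vs-rest for 'class_2': TP = diagonal; FP = other classes predicted 'class_2'; FN = 'class_2' predicted as other.
recall = TP/(TP+FN).
class_2: TP=8, FN=3+7+4=14 → 8/22 = 0.36364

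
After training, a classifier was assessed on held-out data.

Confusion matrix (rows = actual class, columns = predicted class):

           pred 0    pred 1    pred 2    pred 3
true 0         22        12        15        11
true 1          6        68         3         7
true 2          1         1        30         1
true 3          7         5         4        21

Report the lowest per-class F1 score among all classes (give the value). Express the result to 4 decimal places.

Per-class F1 score (2·TP/(2·TP+FP+FN)):
  0: TP=22, FP=6+1+7=14, FN=12+15+11=38 → 44/96 = 0.45833
  1: TP=68, FP=12+1+5=18, FN=6+3+7=16 → 136/170 = 0.80000
  2: TP=30, FP=15+3+4=22, FN=1+1+1=3 → 60/85 = 0.70588
  3: TP=21, FP=11+7+1=19, FN=7+5+4=16 → 42/77 = 0.54545
Lowest is class '0' with F1 score = 0.4583.

0.4583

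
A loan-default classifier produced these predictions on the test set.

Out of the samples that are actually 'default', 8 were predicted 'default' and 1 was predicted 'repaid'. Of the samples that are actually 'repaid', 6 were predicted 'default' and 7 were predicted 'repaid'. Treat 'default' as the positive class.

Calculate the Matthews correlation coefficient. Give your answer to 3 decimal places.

0.437

MCC = (TP·TN − FP·FN) / √((TP+FP)(TP+FN)(TN+FP)(TN+FN))
Numerator = 8·7 − 6·1 = 50
Denominator = √(14·9·13·8) = √13104 = 114.4727
MCC = 50 / 114.4727 = 0.437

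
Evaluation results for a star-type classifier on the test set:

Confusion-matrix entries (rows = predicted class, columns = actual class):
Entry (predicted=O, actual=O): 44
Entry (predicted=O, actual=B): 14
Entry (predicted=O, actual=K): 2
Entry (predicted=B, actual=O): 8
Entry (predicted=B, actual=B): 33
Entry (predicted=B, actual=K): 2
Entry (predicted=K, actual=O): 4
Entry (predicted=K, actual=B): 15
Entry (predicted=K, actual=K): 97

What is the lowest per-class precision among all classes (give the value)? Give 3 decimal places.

0.733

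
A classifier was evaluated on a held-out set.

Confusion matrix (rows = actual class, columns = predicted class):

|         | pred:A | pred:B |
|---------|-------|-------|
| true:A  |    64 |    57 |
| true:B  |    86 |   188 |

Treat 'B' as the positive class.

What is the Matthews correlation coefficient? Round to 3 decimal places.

0.204

MCC = (TP·TN − FP·FN) / √((TP+FP)(TP+FN)(TN+FP)(TN+FN))
Numerator = 188·64 − 57·86 = 7130
Denominator = √(245·274·121·150) = √1218409500 = 34905.7230
MCC = 7130 / 34905.7230 = 0.204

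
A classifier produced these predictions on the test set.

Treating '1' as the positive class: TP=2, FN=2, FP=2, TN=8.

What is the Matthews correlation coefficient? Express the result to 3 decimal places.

MCC = (TP·TN − FP·FN) / √((TP+FP)(TP+FN)(TN+FP)(TN+FN))
Numerator = 2·8 − 2·2 = 12
Denominator = √(4·4·10·10) = √1600 = 40.0000
MCC = 12 / 40.0000 = 0.300

0.300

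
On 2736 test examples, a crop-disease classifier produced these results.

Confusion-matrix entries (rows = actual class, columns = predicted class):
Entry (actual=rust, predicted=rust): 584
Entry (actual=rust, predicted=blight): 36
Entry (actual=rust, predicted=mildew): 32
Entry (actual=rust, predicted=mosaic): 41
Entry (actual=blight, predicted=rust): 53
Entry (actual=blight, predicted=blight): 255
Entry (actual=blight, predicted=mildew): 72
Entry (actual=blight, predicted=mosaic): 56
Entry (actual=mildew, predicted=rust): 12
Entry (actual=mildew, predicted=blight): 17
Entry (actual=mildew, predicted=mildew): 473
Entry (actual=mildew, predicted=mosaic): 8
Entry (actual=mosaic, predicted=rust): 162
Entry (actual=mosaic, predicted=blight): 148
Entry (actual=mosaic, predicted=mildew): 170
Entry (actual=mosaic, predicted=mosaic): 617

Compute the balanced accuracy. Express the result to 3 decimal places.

0.729

Balanced accuracy = mean of per-class recall.
  rust: recall = 584/693 = 0.8427
  blight: recall = 255/436 = 0.5849
  mildew: recall = 473/510 = 0.9275
  mosaic: recall = 617/1097 = 0.5624
Mean = (0.8427 + 0.5849 + 0.9275 + 0.5624) / 4 = 0.729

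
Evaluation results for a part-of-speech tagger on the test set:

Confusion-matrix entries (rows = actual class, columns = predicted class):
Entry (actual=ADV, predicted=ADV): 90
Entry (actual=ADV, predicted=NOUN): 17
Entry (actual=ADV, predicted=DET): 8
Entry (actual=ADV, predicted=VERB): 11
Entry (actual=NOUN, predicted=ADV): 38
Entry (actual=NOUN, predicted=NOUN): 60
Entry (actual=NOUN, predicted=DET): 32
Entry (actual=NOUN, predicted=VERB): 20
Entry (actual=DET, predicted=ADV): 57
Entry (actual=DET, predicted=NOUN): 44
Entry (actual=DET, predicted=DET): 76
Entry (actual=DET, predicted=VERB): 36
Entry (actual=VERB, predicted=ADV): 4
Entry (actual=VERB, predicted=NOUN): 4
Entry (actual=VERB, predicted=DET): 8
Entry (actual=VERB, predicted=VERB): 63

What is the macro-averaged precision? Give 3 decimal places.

0.513

Per-class precision (TP/(TP+FP)):
  ADV: TP=90, FP=38+57+4=99 → 90/189 = 0.4762
  NOUN: TP=60, FP=17+44+4=65 → 60/125 = 0.4800
  DET: TP=76, FP=8+32+8=48 → 76/124 = 0.6129
  VERB: TP=63, FP=11+20+36=67 → 63/130 = 0.4846
Macro-precision = mean = (0.4762 + 0.4800 + 0.6129 + 0.4846) / 4 = 0.513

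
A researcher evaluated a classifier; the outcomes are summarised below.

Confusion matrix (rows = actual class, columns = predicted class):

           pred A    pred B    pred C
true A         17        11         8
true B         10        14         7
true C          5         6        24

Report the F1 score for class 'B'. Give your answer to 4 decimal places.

0.4516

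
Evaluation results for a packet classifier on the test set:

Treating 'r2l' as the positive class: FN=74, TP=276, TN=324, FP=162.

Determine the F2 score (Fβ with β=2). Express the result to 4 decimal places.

Fβ = (1+β²)·TP / ((1+β²)·TP + β²·FN + FP), with β²=4
= 5·276 / (5·276 + 4·74 + 162) = 0.7508

0.7508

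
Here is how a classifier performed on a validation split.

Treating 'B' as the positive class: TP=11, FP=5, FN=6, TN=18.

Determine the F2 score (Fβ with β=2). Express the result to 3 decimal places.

0.655

Fβ = (1+β²)·TP / ((1+β²)·TP + β²·FN + FP), with β²=4
= 5·11 / (5·11 + 4·6 + 5) = 0.655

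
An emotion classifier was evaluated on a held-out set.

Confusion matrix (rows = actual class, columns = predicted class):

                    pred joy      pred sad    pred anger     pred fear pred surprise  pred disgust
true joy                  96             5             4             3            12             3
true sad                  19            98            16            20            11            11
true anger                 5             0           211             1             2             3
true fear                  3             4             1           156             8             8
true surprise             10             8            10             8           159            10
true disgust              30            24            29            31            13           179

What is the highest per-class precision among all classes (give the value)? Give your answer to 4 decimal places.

Per-class precision (TP/(TP+FP)):
  joy: TP=96, FP=19+5+3+10+30=67 → 96/163 = 0.58896
  sad: TP=98, FP=5+0+4+8+24=41 → 98/139 = 0.70504
  anger: TP=211, FP=4+16+1+10+29=60 → 211/271 = 0.77860
  fear: TP=156, FP=3+20+1+8+31=63 → 156/219 = 0.71233
  surprise: TP=159, FP=12+11+2+8+13=46 → 159/205 = 0.77561
  disgust: TP=179, FP=3+11+3+8+10=35 → 179/214 = 0.83645
Highest is class 'disgust' with precision = 0.8364.

0.8364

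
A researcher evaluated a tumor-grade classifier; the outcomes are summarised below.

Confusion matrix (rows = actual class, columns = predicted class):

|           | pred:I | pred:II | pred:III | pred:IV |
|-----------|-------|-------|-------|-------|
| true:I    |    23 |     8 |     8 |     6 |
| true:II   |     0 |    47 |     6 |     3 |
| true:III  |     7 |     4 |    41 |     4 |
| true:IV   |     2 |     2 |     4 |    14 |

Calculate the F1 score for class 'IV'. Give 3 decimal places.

0.571

Treat 'IV' as positive and all other classes as negative.
F1 score = 2·TP/(2·TP+FP+FN).
IV: TP=14, FP=6+3+4=13, FN=2+2+4=8 → 28/49 = 0.5714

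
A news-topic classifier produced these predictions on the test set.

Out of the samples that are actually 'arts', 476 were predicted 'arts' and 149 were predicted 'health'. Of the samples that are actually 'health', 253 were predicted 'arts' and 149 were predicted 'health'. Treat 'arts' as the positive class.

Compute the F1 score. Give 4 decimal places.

Precision = TP/(TP+FP) = 476/729 = 0.6529
Recall = TP/(TP+FN) = 476/625 = 0.7616
F1 = 2·TP/(2·TP+FP+FN) = 952/1354 = 0.7031

0.7031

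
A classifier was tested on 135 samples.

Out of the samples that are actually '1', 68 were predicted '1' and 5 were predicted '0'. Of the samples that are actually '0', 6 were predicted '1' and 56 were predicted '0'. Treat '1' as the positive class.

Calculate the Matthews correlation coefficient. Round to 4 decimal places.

0.8358

MCC = (TP·TN − FP·FN) / √((TP+FP)(TP+FN)(TN+FP)(TN+FN))
Numerator = 68·56 − 6·5 = 3778
Denominator = √(74·73·62·61) = √20430364 = 4519.9960
MCC = 3778 / 4519.9960 = 0.8358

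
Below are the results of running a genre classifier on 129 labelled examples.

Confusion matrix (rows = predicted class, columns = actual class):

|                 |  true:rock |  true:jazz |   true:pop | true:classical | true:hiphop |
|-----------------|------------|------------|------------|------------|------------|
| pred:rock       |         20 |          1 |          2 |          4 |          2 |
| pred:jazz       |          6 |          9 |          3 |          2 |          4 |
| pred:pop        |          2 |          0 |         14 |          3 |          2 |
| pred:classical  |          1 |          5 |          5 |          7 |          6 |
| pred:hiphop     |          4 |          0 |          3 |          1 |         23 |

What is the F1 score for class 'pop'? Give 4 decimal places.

0.5833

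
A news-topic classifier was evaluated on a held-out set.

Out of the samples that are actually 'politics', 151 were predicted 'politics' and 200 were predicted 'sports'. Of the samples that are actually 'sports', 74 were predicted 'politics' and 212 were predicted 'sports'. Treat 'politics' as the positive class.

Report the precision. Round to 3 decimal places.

Precision = TP/(TP+FP) = 151/(151+74) = 151/225 = 0.671

0.671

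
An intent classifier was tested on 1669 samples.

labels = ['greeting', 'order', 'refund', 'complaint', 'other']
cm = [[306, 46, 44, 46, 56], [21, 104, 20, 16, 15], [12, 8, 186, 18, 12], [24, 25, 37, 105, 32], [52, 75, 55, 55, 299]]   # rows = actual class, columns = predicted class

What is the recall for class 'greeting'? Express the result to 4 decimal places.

One-vs-rest for 'greeting': TP = diagonal; FP = other classes predicted 'greeting'; FN = 'greeting' predicted as other.
recall = TP/(TP+FN).
greeting: TP=306, FN=46+44+46+56=192 → 306/498 = 0.61446

0.6145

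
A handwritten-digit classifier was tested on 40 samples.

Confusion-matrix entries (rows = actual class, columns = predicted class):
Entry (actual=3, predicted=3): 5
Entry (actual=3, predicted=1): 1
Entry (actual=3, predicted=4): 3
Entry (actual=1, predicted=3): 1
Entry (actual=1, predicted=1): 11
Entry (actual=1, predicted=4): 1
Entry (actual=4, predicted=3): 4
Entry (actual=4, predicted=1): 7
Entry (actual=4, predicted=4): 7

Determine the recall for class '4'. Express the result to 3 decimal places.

0.389

recall = TP/(TP+FN).
4: TP=7, FN=4+7=11 → 7/18 = 0.3889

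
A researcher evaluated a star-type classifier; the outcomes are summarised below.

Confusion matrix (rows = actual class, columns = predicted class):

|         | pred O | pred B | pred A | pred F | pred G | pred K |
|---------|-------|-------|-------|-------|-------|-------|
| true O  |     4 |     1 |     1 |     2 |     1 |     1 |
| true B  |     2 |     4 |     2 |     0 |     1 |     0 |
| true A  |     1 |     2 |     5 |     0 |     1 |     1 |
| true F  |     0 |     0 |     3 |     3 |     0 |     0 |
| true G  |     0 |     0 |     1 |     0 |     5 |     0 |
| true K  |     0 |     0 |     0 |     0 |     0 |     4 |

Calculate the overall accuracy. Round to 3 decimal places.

0.556

Accuracy = trace / total = (4+4+5+3+5+4=25) / 45 = 25/45 = 0.556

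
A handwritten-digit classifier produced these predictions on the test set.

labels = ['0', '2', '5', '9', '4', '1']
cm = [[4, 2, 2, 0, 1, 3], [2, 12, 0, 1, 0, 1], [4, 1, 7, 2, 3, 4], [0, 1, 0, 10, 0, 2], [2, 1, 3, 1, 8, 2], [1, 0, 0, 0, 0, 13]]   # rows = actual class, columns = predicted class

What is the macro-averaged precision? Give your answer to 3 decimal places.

0.583

Per-class precision (TP/(TP+FP)):
  0: TP=4, FP=2+4+0+2+1=9 → 4/13 = 0.3077
  2: TP=12, FP=2+1+1+1+0=5 → 12/17 = 0.7059
  5: TP=7, FP=2+0+0+3+0=5 → 7/12 = 0.5833
  9: TP=10, FP=0+1+2+1+0=4 → 10/14 = 0.7143
  4: TP=8, FP=1+0+3+0+0=4 → 8/12 = 0.6667
  1: TP=13, FP=3+1+4+2+2=12 → 13/25 = 0.5200
Macro-precision = mean = (0.3077 + 0.7059 + 0.5833 + 0.7143 + 0.6667 + 0.5200) / 6 = 0.583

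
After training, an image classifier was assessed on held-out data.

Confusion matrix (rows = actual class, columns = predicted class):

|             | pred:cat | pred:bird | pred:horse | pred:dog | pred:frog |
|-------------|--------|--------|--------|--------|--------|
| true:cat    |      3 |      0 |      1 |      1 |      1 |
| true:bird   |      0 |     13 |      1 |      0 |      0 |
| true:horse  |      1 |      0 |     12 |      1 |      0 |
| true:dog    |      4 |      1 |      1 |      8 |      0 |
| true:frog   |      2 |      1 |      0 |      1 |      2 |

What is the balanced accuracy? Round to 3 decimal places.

Balanced accuracy = mean of per-class recall.
  cat: recall = 3/6 = 0.5000
  bird: recall = 13/14 = 0.9286
  horse: recall = 12/14 = 0.8571
  dog: recall = 8/14 = 0.5714
  frog: recall = 2/6 = 0.3333
Mean = (0.5000 + 0.9286 + 0.8571 + 0.5714 + 0.3333) / 5 = 0.638

0.638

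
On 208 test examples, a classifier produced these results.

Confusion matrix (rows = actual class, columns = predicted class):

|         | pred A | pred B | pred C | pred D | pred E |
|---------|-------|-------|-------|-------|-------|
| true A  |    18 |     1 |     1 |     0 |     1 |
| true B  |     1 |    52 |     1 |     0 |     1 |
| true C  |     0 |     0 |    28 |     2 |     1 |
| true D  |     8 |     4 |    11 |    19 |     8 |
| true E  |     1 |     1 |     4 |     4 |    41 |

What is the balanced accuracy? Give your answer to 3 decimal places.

0.778

Balanced accuracy = mean of per-class recall.
  A: recall = 18/21 = 0.8571
  B: recall = 52/55 = 0.9455
  C: recall = 28/31 = 0.9032
  D: recall = 19/50 = 0.3800
  E: recall = 41/51 = 0.8039
Mean = (0.8571 + 0.9455 + 0.9032 + 0.3800 + 0.8039) / 5 = 0.778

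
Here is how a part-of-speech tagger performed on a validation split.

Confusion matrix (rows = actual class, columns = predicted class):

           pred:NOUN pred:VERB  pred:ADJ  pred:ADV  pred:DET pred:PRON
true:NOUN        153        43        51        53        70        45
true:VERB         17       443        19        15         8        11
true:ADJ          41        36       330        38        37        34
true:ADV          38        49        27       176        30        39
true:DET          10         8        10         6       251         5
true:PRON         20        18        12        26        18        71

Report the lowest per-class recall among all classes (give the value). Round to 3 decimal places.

0.369

Per-class recall (TP/(TP+FN)):
  NOUN: TP=153, FN=43+51+53+70+45=262 → 153/415 = 0.3687
  VERB: TP=443, FN=17+19+15+8+11=70 → 443/513 = 0.8635
  ADJ: TP=330, FN=41+36+38+37+34=186 → 330/516 = 0.6395
  ADV: TP=176, FN=38+49+27+30+39=183 → 176/359 = 0.4903
  DET: TP=251, FN=10+8+10+6+5=39 → 251/290 = 0.8655
  PRON: TP=71, FN=20+18+12+26+18=94 → 71/165 = 0.4303
Lowest is class 'NOUN' with recall = 0.369.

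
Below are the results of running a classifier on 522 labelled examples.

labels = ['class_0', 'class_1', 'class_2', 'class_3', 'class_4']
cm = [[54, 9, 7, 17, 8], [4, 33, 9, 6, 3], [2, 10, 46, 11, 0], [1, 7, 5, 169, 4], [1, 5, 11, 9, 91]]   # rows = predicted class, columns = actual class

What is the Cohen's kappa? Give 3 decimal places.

Observed agreement pₒ = trace/N = 393/522 = 0.7529
Expected agreement pₑ = Σ (rowᵢ·colᵢ)/N² = (62·95 + 64·55 + 78·69 + 212·186 + 106·117)/522² = 0.2445
κ = (pₒ − pₑ)/(1 − pₑ) = (0.7529 − 0.2445)/(1 − 0.2445) = 0.673

0.673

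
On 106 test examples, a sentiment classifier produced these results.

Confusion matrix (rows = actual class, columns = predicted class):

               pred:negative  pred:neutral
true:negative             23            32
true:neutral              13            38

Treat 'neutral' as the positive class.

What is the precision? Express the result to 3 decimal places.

Precision = TP/(TP+FP) = 38/(38+32) = 38/70 = 0.543

0.543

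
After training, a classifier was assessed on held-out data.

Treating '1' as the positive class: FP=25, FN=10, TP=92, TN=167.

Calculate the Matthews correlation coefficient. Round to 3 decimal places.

0.750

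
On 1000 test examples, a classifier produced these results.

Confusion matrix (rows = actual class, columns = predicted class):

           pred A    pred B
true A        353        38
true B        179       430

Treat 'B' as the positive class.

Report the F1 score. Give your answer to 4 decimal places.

0.7985

Precision = TP/(TP+FP) = 430/468 = 0.9188
Recall = TP/(TP+FN) = 430/609 = 0.7061
F1 = 2·TP/(2·TP+FP+FN) = 860/1077 = 0.7985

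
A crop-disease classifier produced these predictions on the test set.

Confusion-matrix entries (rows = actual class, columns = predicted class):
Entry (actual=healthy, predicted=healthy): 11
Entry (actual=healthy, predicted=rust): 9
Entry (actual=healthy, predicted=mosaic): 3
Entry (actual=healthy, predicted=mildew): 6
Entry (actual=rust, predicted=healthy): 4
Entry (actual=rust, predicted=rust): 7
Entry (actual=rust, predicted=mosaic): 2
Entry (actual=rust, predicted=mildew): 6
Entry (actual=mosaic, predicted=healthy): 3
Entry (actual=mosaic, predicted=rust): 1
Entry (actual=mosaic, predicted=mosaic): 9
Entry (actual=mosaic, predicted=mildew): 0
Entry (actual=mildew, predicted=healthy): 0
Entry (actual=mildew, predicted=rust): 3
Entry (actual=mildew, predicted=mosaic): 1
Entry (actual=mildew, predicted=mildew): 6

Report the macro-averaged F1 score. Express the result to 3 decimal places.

Per-class F1 score (2·TP/(2·TP+FP+FN)):
  healthy: TP=11, FP=4+3+0=7, FN=9+3+6=18 → 22/47 = 0.4681
  rust: TP=7, FP=9+1+3=13, FN=4+2+6=12 → 14/39 = 0.3590
  mosaic: TP=9, FP=3+2+1=6, FN=3+1+0=4 → 18/28 = 0.6429
  mildew: TP=6, FP=6+6+0=12, FN=0+3+1=4 → 12/28 = 0.4286
Macro-F1 score = mean = (0.4681 + 0.3590 + 0.6429 + 0.4286) / 4 = 0.475

0.475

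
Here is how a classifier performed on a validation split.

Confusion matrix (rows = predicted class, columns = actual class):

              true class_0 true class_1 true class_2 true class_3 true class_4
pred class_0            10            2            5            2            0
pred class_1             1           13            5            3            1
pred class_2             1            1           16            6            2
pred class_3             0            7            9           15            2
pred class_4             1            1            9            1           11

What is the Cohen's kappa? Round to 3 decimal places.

Observed agreement pₒ = trace/N = 65/124 = 0.5242
Expected agreement pₑ = Σ (rowᵢ·colᵢ)/N² = (13·19 + 24·23 + 44·26 + 27·33 + 16·23)/124² = 0.2082
κ = (pₒ − pₑ)/(1 − pₑ) = (0.5242 − 0.2082)/(1 − 0.2082) = 0.399

0.399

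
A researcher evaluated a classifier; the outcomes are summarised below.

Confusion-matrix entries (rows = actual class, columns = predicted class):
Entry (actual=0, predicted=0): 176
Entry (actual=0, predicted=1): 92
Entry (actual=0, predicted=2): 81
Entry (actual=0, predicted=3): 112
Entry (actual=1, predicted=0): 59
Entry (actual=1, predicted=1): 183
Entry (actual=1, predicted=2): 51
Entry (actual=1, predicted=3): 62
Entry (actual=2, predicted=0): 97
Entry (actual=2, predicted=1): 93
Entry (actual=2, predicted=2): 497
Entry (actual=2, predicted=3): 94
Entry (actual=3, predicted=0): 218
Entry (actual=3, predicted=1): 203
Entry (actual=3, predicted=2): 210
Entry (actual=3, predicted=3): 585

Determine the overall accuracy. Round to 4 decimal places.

0.5123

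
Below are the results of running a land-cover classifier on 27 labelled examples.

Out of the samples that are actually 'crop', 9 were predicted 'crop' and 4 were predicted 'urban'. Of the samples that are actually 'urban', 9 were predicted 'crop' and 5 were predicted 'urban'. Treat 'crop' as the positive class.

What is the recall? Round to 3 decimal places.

Recall = TP/(TP+FN) = 9/(9+4) = 9/13 = 0.692

0.692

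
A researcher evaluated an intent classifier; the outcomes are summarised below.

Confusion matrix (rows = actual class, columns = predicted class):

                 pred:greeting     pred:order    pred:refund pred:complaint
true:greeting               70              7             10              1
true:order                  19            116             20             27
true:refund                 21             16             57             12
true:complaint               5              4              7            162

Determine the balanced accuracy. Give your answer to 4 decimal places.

Balanced accuracy = mean of per-class recall.
  greeting: recall = 70/88 = 0.79545
  order: recall = 116/182 = 0.63736
  refund: recall = 57/106 = 0.53774
  complaint: recall = 162/178 = 0.91011
Mean = (0.79545 + 0.63736 + 0.53774 + 0.91011) / 4 = 0.7202

0.7202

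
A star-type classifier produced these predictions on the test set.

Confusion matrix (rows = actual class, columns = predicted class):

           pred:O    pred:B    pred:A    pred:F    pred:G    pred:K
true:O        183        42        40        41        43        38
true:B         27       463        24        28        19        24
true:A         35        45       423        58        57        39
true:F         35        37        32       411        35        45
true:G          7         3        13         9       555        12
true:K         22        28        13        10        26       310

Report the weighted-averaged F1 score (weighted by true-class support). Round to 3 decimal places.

0.720

Per-class F1 score (2·TP/(2·TP+FP+FN)):
  O: TP=183, FP=27+35+35+7+22=126, FN=42+40+41+43+38=204 → 366/696 = 0.5259
  B: TP=463, FP=42+45+37+3+28=155, FN=27+24+28+19+24=122 → 926/1203 = 0.7697
  A: TP=423, FP=40+24+32+13+13=122, FN=35+45+58+57+39=234 → 846/1202 = 0.7038
  F: TP=411, FP=41+28+58+9+10=146, FN=35+37+32+35+45=184 → 822/1152 = 0.7135
  G: TP=555, FP=43+19+57+35+26=180, FN=7+3+13+9+12=44 → 1110/1334 = 0.8321
  K: TP=310, FP=38+24+39+45+12=158, FN=22+28+13+10+26=99 → 620/877 = 0.7070
Weighted-F1 score = Σ (supportᵢ/N)·F1 scoreᵢ with N=3232: (387/3232)·0.5259 + (585/3232)·0.7697 + (657/3232)·0.7038 + (595/3232)·0.7135 + (599/3232)·0.8321 + (409/3232)·0.7070 = 0.720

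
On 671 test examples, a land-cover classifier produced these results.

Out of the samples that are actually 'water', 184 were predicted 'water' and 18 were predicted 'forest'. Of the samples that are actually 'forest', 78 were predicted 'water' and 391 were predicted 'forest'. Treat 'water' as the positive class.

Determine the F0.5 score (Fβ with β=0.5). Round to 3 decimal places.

0.736

Fβ = (1+β²)·TP / ((1+β²)·TP + β²·FN + FP), with β²=1/4
= 1.25·184 / (1.25·184 + 0.25·18 + 78) = 0.736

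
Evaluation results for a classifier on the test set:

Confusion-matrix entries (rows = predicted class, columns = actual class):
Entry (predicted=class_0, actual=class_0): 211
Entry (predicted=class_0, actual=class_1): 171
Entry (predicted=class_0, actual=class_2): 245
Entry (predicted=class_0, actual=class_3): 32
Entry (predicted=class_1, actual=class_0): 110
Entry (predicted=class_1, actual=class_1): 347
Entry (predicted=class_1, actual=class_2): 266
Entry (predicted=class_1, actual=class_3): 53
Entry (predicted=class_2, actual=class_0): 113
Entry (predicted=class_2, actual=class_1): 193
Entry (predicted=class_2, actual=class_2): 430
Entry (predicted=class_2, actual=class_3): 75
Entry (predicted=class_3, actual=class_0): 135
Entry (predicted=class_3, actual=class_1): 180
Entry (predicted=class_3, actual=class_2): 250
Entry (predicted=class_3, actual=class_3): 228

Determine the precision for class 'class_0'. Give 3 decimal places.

Treat 'class_0' as positive and all other classes as negative.
precision = TP/(TP+FP).
class_0: TP=211, FP=171+245+32=448 → 211/659 = 0.3202

0.320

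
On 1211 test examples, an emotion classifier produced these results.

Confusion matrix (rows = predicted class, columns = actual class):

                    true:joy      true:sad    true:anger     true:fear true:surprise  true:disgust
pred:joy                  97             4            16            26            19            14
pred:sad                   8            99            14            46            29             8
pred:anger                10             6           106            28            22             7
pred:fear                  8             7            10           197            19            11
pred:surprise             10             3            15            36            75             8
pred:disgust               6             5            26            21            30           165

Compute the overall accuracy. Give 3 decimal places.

0.610

Accuracy = trace / total = (97+99+106+197+75+165=739) / 1211 = 739/1211 = 0.610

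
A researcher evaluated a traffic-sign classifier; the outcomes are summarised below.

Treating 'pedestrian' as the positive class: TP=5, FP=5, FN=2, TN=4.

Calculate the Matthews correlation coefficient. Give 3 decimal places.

0.163

MCC = (TP·TN − FP·FN) / √((TP+FP)(TP+FN)(TN+FP)(TN+FN))
Numerator = 5·4 − 5·2 = 10
Denominator = √(10·7·9·6) = √3780 = 61.4817
MCC = 10 / 61.4817 = 0.163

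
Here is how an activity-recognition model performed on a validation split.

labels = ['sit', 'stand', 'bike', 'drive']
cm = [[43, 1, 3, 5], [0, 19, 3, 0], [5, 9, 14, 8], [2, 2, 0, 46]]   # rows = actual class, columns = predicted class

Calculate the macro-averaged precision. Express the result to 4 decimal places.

Per-class precision (TP/(TP+FP)):
  sit: TP=43, FP=0+5+2=7 → 43/50 = 0.86000
  stand: TP=19, FP=1+9+2=12 → 19/31 = 0.61290
  bike: TP=14, FP=3+3+0=6 → 14/20 = 0.70000
  drive: TP=46, FP=5+0+8=13 → 46/59 = 0.77966
Macro-precision = mean = (0.86000 + 0.61290 + 0.70000 + 0.77966) / 4 = 0.7381

0.7381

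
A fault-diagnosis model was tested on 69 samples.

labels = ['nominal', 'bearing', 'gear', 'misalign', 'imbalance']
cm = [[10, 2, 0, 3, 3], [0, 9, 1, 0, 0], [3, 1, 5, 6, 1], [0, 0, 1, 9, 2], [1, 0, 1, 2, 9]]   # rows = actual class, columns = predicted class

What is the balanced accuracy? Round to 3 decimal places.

Balanced accuracy = mean of per-class recall.
  nominal: recall = 10/18 = 0.5556
  bearing: recall = 9/10 = 0.9000
  gear: recall = 5/16 = 0.3125
  misalign: recall = 9/12 = 0.7500
  imbalance: recall = 9/13 = 0.6923
Mean = (0.5556 + 0.9000 + 0.3125 + 0.7500 + 0.6923) / 5 = 0.642

0.642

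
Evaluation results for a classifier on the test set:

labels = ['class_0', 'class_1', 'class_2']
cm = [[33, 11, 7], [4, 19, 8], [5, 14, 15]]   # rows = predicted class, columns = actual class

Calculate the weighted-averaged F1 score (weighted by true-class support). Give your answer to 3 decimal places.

Per-class F1 score (2·TP/(2·TP+FP+FN)):
  class_0: TP=33, FP=11+7=18, FN=4+5=9 → 66/93 = 0.7097
  class_1: TP=19, FP=4+8=12, FN=11+14=25 → 38/75 = 0.5067
  class_2: TP=15, FP=5+14=19, FN=7+8=15 → 30/64 = 0.4688
Weighted-F1 score = Σ (supportᵢ/N)·F1 scoreᵢ with N=116: (42/116)·0.7097 + (44/116)·0.5067 + (30/116)·0.4688 = 0.570

0.570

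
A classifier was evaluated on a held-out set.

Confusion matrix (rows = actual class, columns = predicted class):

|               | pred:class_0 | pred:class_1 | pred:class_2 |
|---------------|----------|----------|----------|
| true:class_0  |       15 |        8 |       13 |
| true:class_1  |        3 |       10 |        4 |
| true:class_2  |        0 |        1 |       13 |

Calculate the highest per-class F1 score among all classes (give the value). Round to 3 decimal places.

Per-class F1 score (2·TP/(2·TP+FP+FN)):
  class_0: TP=15, FP=3+0=3, FN=8+13=21 → 30/54 = 0.5556
  class_1: TP=10, FP=8+1=9, FN=3+4=7 → 20/36 = 0.5556
  class_2: TP=13, FP=13+4=17, FN=0+1=1 → 26/44 = 0.5909
Highest is class 'class_2' with F1 score = 0.591.

0.591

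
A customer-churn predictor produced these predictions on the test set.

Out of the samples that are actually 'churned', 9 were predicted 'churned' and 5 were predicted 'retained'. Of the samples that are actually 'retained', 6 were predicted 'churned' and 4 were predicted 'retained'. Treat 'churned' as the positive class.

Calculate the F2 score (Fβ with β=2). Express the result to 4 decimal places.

0.6338

Fβ = (1+β²)·TP / ((1+β²)·TP + β²·FN + FP), with β²=4
= 5·9 / (5·9 + 4·5 + 6) = 0.6338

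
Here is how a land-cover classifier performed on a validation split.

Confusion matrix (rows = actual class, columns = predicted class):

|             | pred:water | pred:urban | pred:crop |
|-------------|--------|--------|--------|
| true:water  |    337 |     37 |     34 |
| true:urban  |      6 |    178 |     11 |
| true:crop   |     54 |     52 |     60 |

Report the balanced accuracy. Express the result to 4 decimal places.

Balanced accuracy = mean of per-class recall.
  water: recall = 337/408 = 0.82598
  urban: recall = 178/195 = 0.91282
  crop: recall = 60/166 = 0.36145
Mean = (0.82598 + 0.91282 + 0.36145) / 3 = 0.7001

0.7001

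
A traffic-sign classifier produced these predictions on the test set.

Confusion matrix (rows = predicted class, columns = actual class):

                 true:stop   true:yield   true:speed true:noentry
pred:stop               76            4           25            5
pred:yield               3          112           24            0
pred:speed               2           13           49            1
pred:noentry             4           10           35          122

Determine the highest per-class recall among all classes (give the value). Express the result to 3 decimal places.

0.953

Per-class recall (TP/(TP+FN)):
  stop: TP=76, FN=3+2+4=9 → 76/85 = 0.8941
  yield: TP=112, FN=4+13+10=27 → 112/139 = 0.8058
  speed: TP=49, FN=25+24+35=84 → 49/133 = 0.3684
  noentry: TP=122, FN=5+0+1=6 → 122/128 = 0.9531
Highest is class 'noentry' with recall = 0.953.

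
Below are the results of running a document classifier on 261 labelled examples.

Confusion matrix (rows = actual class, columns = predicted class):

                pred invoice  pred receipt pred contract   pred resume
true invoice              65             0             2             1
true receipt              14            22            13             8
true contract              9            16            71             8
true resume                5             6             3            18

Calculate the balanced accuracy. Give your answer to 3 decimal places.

0.647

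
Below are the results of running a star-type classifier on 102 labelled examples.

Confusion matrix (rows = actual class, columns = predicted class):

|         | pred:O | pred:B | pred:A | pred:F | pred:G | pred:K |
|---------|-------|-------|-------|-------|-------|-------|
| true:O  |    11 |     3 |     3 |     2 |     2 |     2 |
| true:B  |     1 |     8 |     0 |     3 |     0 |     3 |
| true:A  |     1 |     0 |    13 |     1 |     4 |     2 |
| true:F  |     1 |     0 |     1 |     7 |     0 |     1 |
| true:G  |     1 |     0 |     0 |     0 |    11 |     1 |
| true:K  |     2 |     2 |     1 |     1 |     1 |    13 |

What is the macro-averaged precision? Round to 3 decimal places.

Per-class precision (TP/(TP+FP)):
  O: TP=11, FP=1+1+1+1+2=6 → 11/17 = 0.6471
  B: TP=8, FP=3+0+0+0+2=5 → 8/13 = 0.6154
  A: TP=13, FP=3+0+1+0+1=5 → 13/18 = 0.7222
  F: TP=7, FP=2+3+1+0+1=7 → 7/14 = 0.5000
  G: TP=11, FP=2+0+4+0+1=7 → 11/18 = 0.6111
  K: TP=13, FP=2+3+2+1+1=9 → 13/22 = 0.5909
Macro-precision = mean = (0.6471 + 0.6154 + 0.7222 + 0.5000 + 0.6111 + 0.5909) / 6 = 0.614

0.614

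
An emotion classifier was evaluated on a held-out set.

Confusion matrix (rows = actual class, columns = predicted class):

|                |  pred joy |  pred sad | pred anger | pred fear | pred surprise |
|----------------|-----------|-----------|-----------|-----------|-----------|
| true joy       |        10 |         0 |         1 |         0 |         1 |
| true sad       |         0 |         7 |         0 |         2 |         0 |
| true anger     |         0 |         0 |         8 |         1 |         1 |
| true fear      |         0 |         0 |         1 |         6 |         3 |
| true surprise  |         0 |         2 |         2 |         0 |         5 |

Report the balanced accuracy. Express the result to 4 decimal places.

Balanced accuracy = mean of per-class recall.
  joy: recall = 10/12 = 0.83333
  sad: recall = 7/9 = 0.77778
  anger: recall = 8/10 = 0.80000
  fear: recall = 6/10 = 0.60000
  surprise: recall = 5/9 = 0.55556
Mean = (0.83333 + 0.77778 + 0.80000 + 0.60000 + 0.55556) / 5 = 0.7133

0.7133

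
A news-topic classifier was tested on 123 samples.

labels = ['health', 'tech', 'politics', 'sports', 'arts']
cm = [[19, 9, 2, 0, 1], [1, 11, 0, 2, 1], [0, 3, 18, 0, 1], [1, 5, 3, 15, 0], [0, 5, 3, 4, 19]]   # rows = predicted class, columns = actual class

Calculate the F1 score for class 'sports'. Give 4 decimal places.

Take TP from the diagonal, FP from the rest of the 'sports' prediction marginal, FN from the rest of the 'sports' actual marginal.
F1 score = 2·TP/(2·TP+FP+FN).
sports: TP=15, FP=1+5+3+0=9, FN=0+2+0+4=6 → 30/45 = 0.66667

0.6667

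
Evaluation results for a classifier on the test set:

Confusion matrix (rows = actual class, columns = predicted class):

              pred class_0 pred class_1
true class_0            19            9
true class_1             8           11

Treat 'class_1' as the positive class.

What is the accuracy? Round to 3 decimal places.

Accuracy = (TP+TN)/N = (11+19)/47 = 0.638

0.638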